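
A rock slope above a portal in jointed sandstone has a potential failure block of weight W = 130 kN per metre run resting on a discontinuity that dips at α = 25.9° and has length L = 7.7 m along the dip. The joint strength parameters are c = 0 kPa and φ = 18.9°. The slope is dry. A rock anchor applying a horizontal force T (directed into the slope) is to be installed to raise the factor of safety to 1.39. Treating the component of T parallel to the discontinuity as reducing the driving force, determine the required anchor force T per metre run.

Resolving forces along and normal to the sliding plane, with the horizontal anchor force T adding T·sinα to the effective normal force and T·cosα acting up the plane against the driving force:
FS = [cL + (W cosα + T sinα) tanφ] / [W sinα − T cosα]
Without the anchor: N' = 116.9 kN/m, driving T_d = 56.8 kN/m, resisting R = 0·7.7 + 116.9·tan18.9° = 40.0 kN/m, FS = 0.71.
Setting FS = 1.39 and solving for T:
1.39·(56.8 − T cos25.9°) = 40.0 + T sin25.9°·tan18.9°
T·(sin25.9°·tan18.9° + 1.39·cos25.9°) = 1.39·56.8 − 40.0
T·(0.4368·0.3424 + 1.39·0.8996) = 78.9 − 40.0 = 38.9
T·1.3999 = 38.9
T = 27.8 kN/m

T = 28 kN/m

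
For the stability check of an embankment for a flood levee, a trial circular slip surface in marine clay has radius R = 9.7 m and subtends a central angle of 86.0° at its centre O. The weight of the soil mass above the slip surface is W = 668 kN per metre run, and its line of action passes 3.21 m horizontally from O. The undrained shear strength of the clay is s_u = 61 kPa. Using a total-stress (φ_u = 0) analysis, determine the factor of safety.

Taking moments about the centre O, the resisting moment is provided by the undrained shear strength acting along the arc:
Arc length L_a = R·θ = 9.7·(86.0°·π/180) = 9.7·1.5010 = 14.56 m
M_R = s_u·L_a·R = 61·14.56·9.7 = 8614.9 kN·m/m
M_D = W·d = 668·3.21 = 2144.3 kN·m/m
FS = M_R / M_D = 8614.9 / 2144.3 = 4.018

FS = 4.02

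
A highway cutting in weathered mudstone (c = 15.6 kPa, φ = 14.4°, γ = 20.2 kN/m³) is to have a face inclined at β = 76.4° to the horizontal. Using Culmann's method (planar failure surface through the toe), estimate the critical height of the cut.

Culmann's analysis gives the critical failure plane at α_cr = (β + φ)/2 = (76.4 + 14.4)/2 = 45.4°, and the critical height
H_c = (4c/γ) · sinβ cosφ / [1 − cos(β − φ)]
    = (4·15.6/20.2) · sin76.4°·cos14.4° / [1 − cos(62.0°)]
    = 3.089 · 0.9720·0.9686 / [1 − 0.4695]
    = 3.089 · 0.9414 / 0.5305
    = 5.48 m

H_c = 5.48 m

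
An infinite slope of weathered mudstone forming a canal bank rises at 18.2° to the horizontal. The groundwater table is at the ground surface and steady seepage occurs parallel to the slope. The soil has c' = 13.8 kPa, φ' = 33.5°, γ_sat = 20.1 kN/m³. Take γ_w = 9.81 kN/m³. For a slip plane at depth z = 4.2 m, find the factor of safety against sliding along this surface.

With seepage parallel to the slope and the water table at the surface, the effective normal stress on the slip plane uses the buoyant unit weight γ' = γ_sat − γ_w while the driving shear stress uses γ_sat:
FS = [c' + γ' z cos²β tanφ'] / [γ_sat z sinβ cosβ]
γ' = 20.1 − 9.81 = 10.29 kN/m³
Numerator = 13.8 + 10.29·4.2·cos²18.2°·tan33.5° = 13.8 + 10.29·4.2·0.9024·0.6619 = 39.615 kPa
Denominator = 20.1·4.2·sin18.2°·cos18.2° = 20.1·4.2·0.3123·0.9500 = 25.048 kPa
FS = 39.615 / 25.048 = 1.582

FS = 1.58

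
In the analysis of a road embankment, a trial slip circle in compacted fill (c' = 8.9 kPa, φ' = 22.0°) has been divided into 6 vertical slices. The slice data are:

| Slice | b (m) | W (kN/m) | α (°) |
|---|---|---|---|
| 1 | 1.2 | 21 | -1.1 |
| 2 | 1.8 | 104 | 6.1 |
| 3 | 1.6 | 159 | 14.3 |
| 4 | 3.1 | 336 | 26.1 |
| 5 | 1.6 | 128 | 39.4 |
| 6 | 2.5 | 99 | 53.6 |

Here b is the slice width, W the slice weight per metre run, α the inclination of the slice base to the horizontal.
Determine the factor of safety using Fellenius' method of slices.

FS = 1.19

Ordinary method of slices: FS = Σ[c'·Δl_i + (W_i cosα_i)·tanφ'] / Σ W_i sinα_i, with Δl_i = b_i / cosα_i.
Slice 1: Δl = 1.2/cos(-1.1°) = 1.200 m; N'_1 = 21·cos(-1.1°) = 21.0; c'Δl = 10.68; W sinα = -0.4
Slice 2: Δl = 1.8/cos6.1° = 1.810 m; N'_2 = 104·cos6.1° = 103.4; c'Δl = 16.11; W sinα = 11.1
Slice 3: Δl = 1.6/cos14.3° = 1.651 m; N'_3 = 159·cos14.3° = 154.1; c'Δl = 14.70; W sinα = 39.3
Slice 4: Δl = 3.1/cos26.1° = 3.452 m; N'_4 = 336·cos26.1° = 301.7; c'Δl = 30.72; W sinα = 147.8
Slice 5: Δl = 1.6/cos39.4° = 2.071 m; N'_5 = 128·cos39.4° = 98.9; c'Δl = 18.43; W sinα = 81.2
Slice 6: Δl = 2.5/cos53.6° = 4.213 m; N'_6 = 99·cos53.6° = 58.7; c'Δl = 37.49; W sinα = 79.7
Σc'Δl = 128.1 kN/m; ΣN' = 737.9 kN/m; ΣW sinα = 358.7 kN/m
Resisting = 128.1 + 737.9·tan22.0° = 128.1 + 298.1 = 426.3 kN/m
FS = 426.3 / 358.7 = 1.188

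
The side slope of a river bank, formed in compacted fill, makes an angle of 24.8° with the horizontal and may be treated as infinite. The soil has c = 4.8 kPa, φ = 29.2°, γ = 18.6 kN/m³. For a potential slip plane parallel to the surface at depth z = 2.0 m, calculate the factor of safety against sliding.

For an infinite slope with a slip plane parallel to the surface (no pore pressure): FS = [c + γz cos²β tanφ] / [γz sinβ cosβ].
γz = 18.6·2.0 = 37.20 kN/m²
Numerator = 4.8 + 37.20·cos²24.8°·tan29.2° = 4.8 + 37.20·0.8241·0.5589 = 21.933 kPa
Denominator = 37.20·sin24.8°·cos24.8° = 37.20·0.4195·0.9078 = 14.165 kPa
FS = 21.933 / 14.165 = 1.548

FS = 1.55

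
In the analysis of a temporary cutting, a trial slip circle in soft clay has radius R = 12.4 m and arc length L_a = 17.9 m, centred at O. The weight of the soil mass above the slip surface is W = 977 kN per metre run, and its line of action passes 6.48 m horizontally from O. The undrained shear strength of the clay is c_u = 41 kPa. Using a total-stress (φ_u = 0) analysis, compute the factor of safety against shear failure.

FS = 1.44

Taking moments about the centre O, the resisting moment is provided by the undrained shear strength acting along the arc:
M_R = c_u·L_a·R = 41·17.90·12.4 = 9100.4 kN·m/m
M_D = W·d = 977·6.48 = 6331.0 kN·m/m
FS = M_R / M_D = 9100.4 / 6331.0 = 1.437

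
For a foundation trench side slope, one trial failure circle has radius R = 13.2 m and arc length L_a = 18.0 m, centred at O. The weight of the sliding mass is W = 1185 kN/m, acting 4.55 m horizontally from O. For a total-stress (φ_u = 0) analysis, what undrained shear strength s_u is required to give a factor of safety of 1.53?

s_u = 34.7 kPa

FS = s_u·L_a·R / (W·d), so s_u = FS·W·d / (L_a·R).
s_u = 1.53·1185·4.55 / (18.00·13.2) = 8249.4 / 237.60 = 34.72 kPa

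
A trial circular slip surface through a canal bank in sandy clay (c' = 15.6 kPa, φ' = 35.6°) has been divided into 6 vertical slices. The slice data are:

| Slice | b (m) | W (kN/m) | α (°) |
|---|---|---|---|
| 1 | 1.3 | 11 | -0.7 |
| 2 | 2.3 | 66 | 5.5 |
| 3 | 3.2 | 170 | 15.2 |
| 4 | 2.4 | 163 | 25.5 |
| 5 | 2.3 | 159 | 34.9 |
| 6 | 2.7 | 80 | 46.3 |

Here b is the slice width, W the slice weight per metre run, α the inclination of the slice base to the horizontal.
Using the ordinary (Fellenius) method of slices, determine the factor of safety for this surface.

Ordinary method of slices: FS = Σ[c'·Δl_i + (W_i cosα_i)·tanφ'] / Σ W_i sinα_i, with Δl_i = b_i / cosα_i.
Slice 1: Δl = 1.3/cos(-0.7°) = 1.300 m; N'_1 = 11·cos(-0.7°) = 11.0; c'Δl = 20.28; W sinα = -0.1
Slice 2: Δl = 2.3/cos5.5° = 2.311 m; N'_2 = 66·cos5.5° = 65.7; c'Δl = 36.05; W sinα = 6.3
Slice 3: Δl = 3.2/cos15.2° = 3.316 m; N'_3 = 170·cos15.2° = 164.1; c'Δl = 51.73; W sinα = 44.6
Slice 4: Δl = 2.4/cos25.5° = 2.659 m; N'_4 = 163·cos25.5° = 147.1; c'Δl = 41.48; W sinα = 70.2
Slice 5: Δl = 2.3/cos34.9° = 2.804 m; N'_5 = 159·cos34.9° = 130.4; c'Δl = 43.75; W sinα = 91.0
Slice 6: Δl = 2.7/cos46.3° = 3.908 m; N'_6 = 80·cos46.3° = 55.3; c'Δl = 60.97; W sinα = 57.8
Σc'Δl = 254.3 kN/m; ΣN' = 573.5 kN/m; ΣW sinα = 269.7 kN/m
Resisting = 254.3 + 573.5·tan35.6° = 254.3 + 410.6 = 664.9 kN/m
FS = 664.9 / 269.7 = 2.465

FS = 2.46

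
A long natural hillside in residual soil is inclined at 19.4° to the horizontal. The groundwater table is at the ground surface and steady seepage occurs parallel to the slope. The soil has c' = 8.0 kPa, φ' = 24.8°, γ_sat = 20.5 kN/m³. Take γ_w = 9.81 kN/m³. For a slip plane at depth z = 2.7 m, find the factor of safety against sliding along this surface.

With seepage parallel to the slope and the water table at the surface, the effective normal stress on the slip plane uses the buoyant unit weight γ' = γ_sat − γ_w while the driving shear stress uses γ_sat:
FS = [c' + γ' z cos²β tanφ'] / [γ_sat z sinβ cosβ]
γ' = 20.5 − 9.81 = 10.69 kN/m³
Numerator = 8.0 + 10.69·2.7·cos²19.4°·tan24.8° = 8.0 + 10.69·2.7·0.8897·0.4621 = 19.865 kPa
Denominator = 20.5·2.7·sin19.4°·cos19.4° = 20.5·2.7·0.3322·0.9432 = 17.341 kPa
FS = 19.865 / 17.341 = 1.146

FS = 1.15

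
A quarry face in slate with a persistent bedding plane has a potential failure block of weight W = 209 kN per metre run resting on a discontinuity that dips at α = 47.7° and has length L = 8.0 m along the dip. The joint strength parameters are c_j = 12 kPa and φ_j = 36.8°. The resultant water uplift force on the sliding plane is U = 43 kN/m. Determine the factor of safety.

Resolving the block weight along and normal to the plane and applying the Mohr–Coulomb strength on the joint:
N' = W cosα − U = 209·cos47.7° − 43 = 97.7 kN/m
Driving force T = W sinα = 209·sin47.7° = 154.6 kN/m
Resisting force R = c_j·L + N'·tanφ_j = 12·8.0 + 97.7·tan36.8° = 96.0 + 73.1 = 169.1 kN/m
FS = R / T = 169.1 / 154.6 = 1.094

FS = 1.09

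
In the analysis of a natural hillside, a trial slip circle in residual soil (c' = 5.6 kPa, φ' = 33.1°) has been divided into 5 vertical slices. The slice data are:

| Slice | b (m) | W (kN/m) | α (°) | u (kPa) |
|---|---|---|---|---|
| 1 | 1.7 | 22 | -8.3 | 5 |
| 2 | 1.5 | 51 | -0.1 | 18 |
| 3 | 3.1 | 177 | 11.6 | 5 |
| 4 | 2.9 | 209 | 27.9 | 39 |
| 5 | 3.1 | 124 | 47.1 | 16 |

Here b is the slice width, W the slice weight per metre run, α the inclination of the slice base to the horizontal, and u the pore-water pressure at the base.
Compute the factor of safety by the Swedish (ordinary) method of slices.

Ordinary method of slices: FS = Σ[c'·Δl_i + (W_i cosα_i − u_i·Δl_i)·tanφ'] / Σ W_i sinα_i, with Δl_i = b_i / cosα_i.
Slice 1: Δl = 1.7/cos(-8.3°) = 1.718 m; N'_1 = 22·cos(-8.3°) − 5·1.718 = 13.2; c'Δl = 9.62; W sinα = -3.2
Slice 2: Δl = 1.5/cos(-0.1°) = 1.500 m; N'_2 = 51·cos(-0.1°) − 18·1.500 = 24.0; c'Δl = 8.40; W sinα = -0.1
Slice 3: Δl = 3.1/cos11.6° = 3.165 m; N'_3 = 177·cos11.6° − 5·3.165 = 157.6; c'Δl = 17.72; W sinα = 35.6
Slice 4: Δl = 2.9/cos27.9° = 3.281 m; N'_4 = 209·cos27.9° − 39·3.281 = 56.7; c'Δl = 18.38; W sinα = 97.8
Slice 5: Δl = 3.1/cos47.1° = 4.554 m; N'_5 = 124·cos47.1° − 16·4.554 = 11.5; c'Δl = 25.50; W sinα = 90.8
Σc'Δl = 79.6 kN/m; ΣN' = 263.0 kN/m; ΣW sinα = 221.0 kN/m
Resisting = 79.6 + 263.0·tan33.1° = 79.6 + 171.5 = 251.1 kN/m
FS = 251.1 / 221.0 = 1.136

FS = 1.14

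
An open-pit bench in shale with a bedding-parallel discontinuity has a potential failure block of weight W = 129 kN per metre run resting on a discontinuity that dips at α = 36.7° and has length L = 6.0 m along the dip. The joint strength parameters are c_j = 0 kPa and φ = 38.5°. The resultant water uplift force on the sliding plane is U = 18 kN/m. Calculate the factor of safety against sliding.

FS = 0.88

Resolving the block weight along and normal to the plane and applying the Mohr–Coulomb strength on the joint:
N' = W cosα − U = 129·cos36.7° − 18 = 85.4 kN/m
Driving force T = W sinα = 129·sin36.7° = 77.1 kN/m
Resisting force R = c_j·L + N'·tanφ = 0·6.0 + 85.4·tan38.5° = 0.0 + 68.0 = 68.0 kN/m
FS = R / T = 68.0 / 77.1 = 0.881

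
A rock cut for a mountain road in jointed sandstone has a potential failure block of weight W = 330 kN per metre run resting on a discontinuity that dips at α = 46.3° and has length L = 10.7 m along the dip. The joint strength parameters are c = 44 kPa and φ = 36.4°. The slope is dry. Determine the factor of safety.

Resolving the block weight along and normal to the plane and applying the Mohr–Coulomb strength on the joint:
N' = W cosα = 330·cos46.3° = 228.0 kN/m
Driving force T = W sinα = 330·sin46.3° = 238.6 kN/m
Resisting force R = c·L + N'·tanφ = 44·10.7 + 228.0·tan36.4° = 470.8 + 168.1 = 638.9 kN/m
FS = R / T = 638.9 / 238.6 = 2.678

FS = 2.68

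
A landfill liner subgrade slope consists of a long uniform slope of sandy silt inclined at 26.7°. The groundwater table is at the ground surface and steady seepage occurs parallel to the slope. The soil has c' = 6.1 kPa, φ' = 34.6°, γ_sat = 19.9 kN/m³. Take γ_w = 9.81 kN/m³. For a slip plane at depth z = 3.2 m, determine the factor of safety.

With seepage parallel to the slope and the water table at the surface, the effective normal stress on the slip plane uses the buoyant unit weight γ' = γ_sat − γ_w while the driving shear stress uses γ_sat:
FS = [c' + γ' z cos²β tanφ'] / [γ_sat z sinβ cosβ]
γ' = 19.9 − 9.81 = 10.09 kN/m³
Numerator = 6.1 + 10.09·3.2·cos²26.7°·tan34.6° = 6.1 + 10.09·3.2·0.7981·0.6899 = 23.877 kPa
Denominator = 19.9·3.2·sin26.7°·cos26.7° = 19.9·3.2·0.4493·0.8934 = 25.562 kPa
FS = 23.877 / 25.562 = 0.934

FS = 0.93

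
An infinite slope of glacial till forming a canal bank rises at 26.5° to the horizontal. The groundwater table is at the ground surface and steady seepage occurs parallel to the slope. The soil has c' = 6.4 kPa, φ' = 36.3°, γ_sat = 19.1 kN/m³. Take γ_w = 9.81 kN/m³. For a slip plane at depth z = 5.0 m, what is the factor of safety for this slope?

With seepage parallel to the slope and the water table at the surface, the effective normal stress on the slip plane uses the buoyant unit weight γ' = γ_sat − γ_w while the driving shear stress uses γ_sat:
FS = [c' + γ' z cos²β tanφ'] / [γ_sat z sinβ cosβ]
γ' = 19.1 − 9.81 = 9.29 kN/m³
Numerator = 6.4 + 9.29·5.0·cos²26.5°·tan36.3° = 6.4 + 9.29·5.0·0.8009·0.7346 = 33.728 kPa
Denominator = 19.1·5.0·sin26.5°·cos26.5° = 19.1·5.0·0.4462·0.8949 = 38.135 kPa
FS = 33.728 / 38.135 = 0.884

FS = 0.88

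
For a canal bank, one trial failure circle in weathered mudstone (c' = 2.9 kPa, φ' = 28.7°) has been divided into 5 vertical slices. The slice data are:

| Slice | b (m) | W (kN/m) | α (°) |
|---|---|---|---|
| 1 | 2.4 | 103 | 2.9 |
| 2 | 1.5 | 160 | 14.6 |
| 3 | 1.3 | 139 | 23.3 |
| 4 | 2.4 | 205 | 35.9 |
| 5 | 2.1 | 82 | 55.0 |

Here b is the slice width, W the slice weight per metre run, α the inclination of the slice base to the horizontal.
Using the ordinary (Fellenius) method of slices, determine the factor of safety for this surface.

Ordinary method of slices: FS = Σ[c'·Δl_i + (W_i cosα_i)·tanφ'] / Σ W_i sinα_i, with Δl_i = b_i / cosα_i.
Slice 1: Δl = 2.4/cos2.9° = 2.403 m; N'_1 = 103·cos2.9° = 102.9; c'Δl = 6.97; W sinα = 5.2
Slice 2: Δl = 1.5/cos14.6° = 1.550 m; N'_2 = 160·cos14.6° = 154.8; c'Δl = 4.50; W sinα = 40.3
Slice 3: Δl = 1.3/cos23.3° = 1.415 m; N'_3 = 139·cos23.3° = 127.7; c'Δl = 4.10; W sinα = 55.0
Slice 4: Δl = 2.4/cos35.9° = 2.963 m; N'_4 = 205·cos35.9° = 166.1; c'Δl = 8.59; W sinα = 120.2
Slice 5: Δl = 2.1/cos55.0° = 3.661 m; N'_5 = 82·cos55.0° = 47.0; c'Δl = 10.62; W sinα = 67.2
Σc'Δl = 34.8 kN/m; ΣN' = 598.5 kN/m; ΣW sinα = 287.9 kN/m
Resisting = 34.8 + 598.5·tan28.7° = 34.8 + 327.6 = 362.4 kN/m
FS = 362.4 / 287.9 = 1.259

FS = 1.26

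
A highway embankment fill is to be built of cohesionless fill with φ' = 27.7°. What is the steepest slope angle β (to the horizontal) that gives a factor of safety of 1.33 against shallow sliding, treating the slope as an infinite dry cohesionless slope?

For an infinite dry cohesionless slope FS = tanφ'/tanβ, so tanβ = tanφ' / FS.
tanβ = tan27.7° / 1.33 = 0.5250 / 1.33 = 0.3947
β = arctan(0.3947) = 21.54°

β = 21.5°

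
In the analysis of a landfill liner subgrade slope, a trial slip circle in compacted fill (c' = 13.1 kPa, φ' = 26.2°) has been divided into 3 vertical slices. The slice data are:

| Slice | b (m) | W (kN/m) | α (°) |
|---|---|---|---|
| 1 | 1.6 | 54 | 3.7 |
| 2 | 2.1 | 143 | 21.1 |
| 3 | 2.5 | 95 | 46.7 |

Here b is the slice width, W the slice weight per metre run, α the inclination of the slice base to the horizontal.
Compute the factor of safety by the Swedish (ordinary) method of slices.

Ordinary method of slices: FS = Σ[c'·Δl_i + (W_i cosα_i)·tanφ'] / Σ W_i sinα_i, with Δl_i = b_i / cosα_i.
Slice 1: Δl = 1.6/cos3.7° = 1.603 m; N'_1 = 54·cos3.7° = 53.9; c'Δl = 21.00; W sinα = 3.5
Slice 2: Δl = 2.1/cos21.1° = 2.251 m; N'_2 = 143·cos21.1° = 133.4; c'Δl = 29.49; W sinα = 51.5
Slice 3: Δl = 2.5/cos46.7° = 3.645 m; N'_3 = 95·cos46.7° = 65.2; c'Δl = 47.75; W sinα = 69.1
Σc'Δl = 98.2 kN/m; ΣN' = 252.5 kN/m; ΣW sinα = 124.1 kN/m
Resisting = 98.2 + 252.5·tan26.2° = 98.2 + 124.2 = 222.5 kN/m
FS = 222.5 / 124.1 = 1.793

FS = 1.79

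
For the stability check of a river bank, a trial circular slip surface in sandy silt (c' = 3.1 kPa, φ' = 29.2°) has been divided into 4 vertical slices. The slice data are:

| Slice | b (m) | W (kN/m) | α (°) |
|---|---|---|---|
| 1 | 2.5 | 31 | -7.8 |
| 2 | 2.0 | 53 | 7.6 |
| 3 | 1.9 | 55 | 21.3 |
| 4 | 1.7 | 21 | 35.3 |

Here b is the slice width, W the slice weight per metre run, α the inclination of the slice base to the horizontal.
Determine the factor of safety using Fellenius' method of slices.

Ordinary method of slices: FS = Σ[c'·Δl_i + (W_i cosα_i)·tanφ'] / Σ W_i sinα_i, with Δl_i = b_i / cosα_i.
Slice 1: Δl = 2.5/cos(-7.8°) = 2.523 m; N'_1 = 31·cos(-7.8°) = 30.7; c'Δl = 7.82; W sinα = -4.2
Slice 2: Δl = 2.0/cos7.6° = 2.018 m; N'_2 = 53·cos7.6° = 52.5; c'Δl = 6.25; W sinα = 7.0
Slice 3: Δl = 1.9/cos21.3° = 2.039 m; N'_3 = 55·cos21.3° = 51.2; c'Δl = 6.32; W sinα = 20.0
Slice 4: Δl = 1.7/cos35.3° = 2.083 m; N'_4 = 21·cos35.3° = 17.1; c'Δl = 6.46; W sinα = 12.1
Σc'Δl = 26.9 kN/m; ΣN' = 151.6 kN/m; ΣW sinα = 34.9 kN/m
Resisting = 26.9 + 151.6·tan29.2° = 26.9 + 84.7 = 111.6 kN/m
FS = 111.6 / 34.9 = 3.196

FS = 3.20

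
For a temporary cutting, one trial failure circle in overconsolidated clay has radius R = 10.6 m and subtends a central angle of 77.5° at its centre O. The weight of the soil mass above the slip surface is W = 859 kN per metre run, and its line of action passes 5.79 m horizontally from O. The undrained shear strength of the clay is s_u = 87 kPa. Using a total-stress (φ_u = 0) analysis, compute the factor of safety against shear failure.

Taking moments about the centre O, the resisting moment is provided by the undrained shear strength acting along the arc:
Arc length L_a = R·θ = 10.6·(77.5°·π/180) = 10.6·1.3526 = 14.34 m
M_R = s_u·L_a·R = 87·14.34·10.6 = 13222.4 kN·m/m
M_D = W·d = 859·5.79 = 4973.6 kN·m/m
FS = M_R / M_D = 13222.4 / 4973.6 = 2.659

FS = 2.66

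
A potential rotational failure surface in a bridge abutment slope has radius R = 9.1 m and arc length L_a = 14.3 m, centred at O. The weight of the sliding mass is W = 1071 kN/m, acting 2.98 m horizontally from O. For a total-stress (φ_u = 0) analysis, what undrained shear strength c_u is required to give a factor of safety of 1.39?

c_u = 34.1 kPa

FS = c_u·L_a·R / (W·d), so c_u = FS·W·d / (L_a·R).
c_u = 1.39·1071·2.98 / (14.30·9.1) = 4436.3 / 130.13 = 34.09 kPa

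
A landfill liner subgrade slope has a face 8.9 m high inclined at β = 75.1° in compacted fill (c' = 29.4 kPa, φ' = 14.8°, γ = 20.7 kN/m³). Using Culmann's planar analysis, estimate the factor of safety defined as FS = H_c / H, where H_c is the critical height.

H_c = (4c'/γ) · sinβ cosφ' / [1 − cos(β − φ')]
    = (4·29.4/20.7) · sin75.1°·cos14.8° / [1 − cos60.3°]
    = 5.681 · 0.9343 / 0.5045 = 10.52 m
FS = H_c / H = 10.52 / 8.9 = 1.182

FS = 1.18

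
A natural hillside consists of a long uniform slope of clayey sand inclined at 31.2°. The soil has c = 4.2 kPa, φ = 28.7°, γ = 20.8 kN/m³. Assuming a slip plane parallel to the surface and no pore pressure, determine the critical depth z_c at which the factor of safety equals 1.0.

z_c = 4.75 m

Setting FS = 1.00 in FS = [c + γz cos²β tanφ] / [γz sinβ cosβ] and solving for z:
z = c / [γ cosβ (FS·sinβ − cosβ·tanφ)]
  = 4.2 / [20.8·cos31.2°·(1.00·sin31.2° − cos31.2°·tan28.7°)]
  = 4.2 / [20.8·0.8554·(1.00·0.5180 − 0.8554·0.5475)]
  = 4.2 / 0.8848 = 4.747 m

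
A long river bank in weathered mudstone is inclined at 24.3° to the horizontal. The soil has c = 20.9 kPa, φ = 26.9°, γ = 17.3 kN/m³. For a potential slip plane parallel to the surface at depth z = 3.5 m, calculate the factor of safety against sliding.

FS = 2.04

For an infinite slope with a slip plane parallel to the surface (no pore pressure): FS = [c + γz cos²β tanφ] / [γz sinβ cosβ].
γz = 17.3·3.5 = 60.55 kN/m²
Numerator = 20.9 + 60.55·cos²24.3°·tan26.9° = 20.9 + 60.55·0.8307·0.5073 = 46.417 kPa
Denominator = 60.55·sin24.3°·cos24.3° = 60.55·0.4115·0.9114 = 22.710 kPa
FS = 46.417 / 22.710 = 2.044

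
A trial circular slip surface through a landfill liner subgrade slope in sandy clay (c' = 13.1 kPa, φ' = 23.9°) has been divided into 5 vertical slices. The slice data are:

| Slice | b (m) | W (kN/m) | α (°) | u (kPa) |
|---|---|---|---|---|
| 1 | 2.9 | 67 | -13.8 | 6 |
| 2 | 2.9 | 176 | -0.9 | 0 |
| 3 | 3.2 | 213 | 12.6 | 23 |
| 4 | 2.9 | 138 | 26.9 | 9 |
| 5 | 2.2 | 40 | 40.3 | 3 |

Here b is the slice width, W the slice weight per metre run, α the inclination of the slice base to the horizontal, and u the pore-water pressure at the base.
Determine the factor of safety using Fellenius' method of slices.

FS = 3.53

Ordinary method of slices: FS = Σ[c'·Δl_i + (W_i cosα_i − u_i·Δl_i)·tanφ'] / Σ W_i sinα_i, with Δl_i = b_i / cosα_i.
Slice 1: Δl = 2.9/cos(-13.8°) = 2.986 m; N'_1 = 67·cos(-13.8°) − 6·2.986 = 47.1; c'Δl = 39.12; W sinα = -16.0
Slice 2: Δl = 2.9/cos(-0.9°) = 2.900 m; N'_2 = 176·cos(-0.9°) − 0·2.900 = 176.0; c'Δl = 37.99; W sinα = -2.8
Slice 3: Δl = 3.2/cos12.6° = 3.279 m; N'_3 = 213·cos12.6° − 23·3.279 = 132.5; c'Δl = 42.95; W sinα = 46.5
Slice 4: Δl = 2.9/cos26.9° = 3.252 m; N'_4 = 138·cos26.9° − 9·3.252 = 93.8; c'Δl = 42.60; W sinα = 62.4
Slice 5: Δl = 2.2/cos40.3° = 2.885 m; N'_5 = 40·cos40.3° − 3·2.885 = 21.9; c'Δl = 37.79; W sinα = 25.9
Σc'Δl = 200.5 kN/m; ΣN' = 471.2 kN/m; ΣW sinα = 116.0 kN/m
Resisting = 200.5 + 471.2·tan23.9° = 200.5 + 208.8 = 409.3 kN/m
FS = 409.3 / 116.0 = 3.527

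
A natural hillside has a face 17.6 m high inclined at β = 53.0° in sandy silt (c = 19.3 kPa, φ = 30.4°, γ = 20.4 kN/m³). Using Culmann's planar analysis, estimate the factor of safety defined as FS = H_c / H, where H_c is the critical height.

H_c = (4c/γ) · sinβ cosφ / [1 − cos(β − φ)]
    = (4·19.3/20.4) · sin53.0°·cos30.4° / [1 − cos22.6°]
    = 3.784 · 0.6888 / 0.0768 = 33.95 m
FS = H_c / H = 33.95 / 17.6 = 1.929

FS = 1.93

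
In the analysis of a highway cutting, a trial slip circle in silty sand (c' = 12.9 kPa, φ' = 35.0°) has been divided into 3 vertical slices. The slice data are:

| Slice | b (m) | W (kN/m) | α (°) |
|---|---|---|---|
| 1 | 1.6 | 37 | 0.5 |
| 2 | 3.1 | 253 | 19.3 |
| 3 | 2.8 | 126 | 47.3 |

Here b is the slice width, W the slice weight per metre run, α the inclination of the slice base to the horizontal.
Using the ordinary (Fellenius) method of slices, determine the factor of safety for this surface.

FS = 2.09

Ordinary method of slices: FS = Σ[c'·Δl_i + (W_i cosα_i)·tanφ'] / Σ W_i sinα_i, with Δl_i = b_i / cosα_i.
Slice 1: Δl = 1.6/cos0.5° = 1.600 m; N'_1 = 37·cos0.5° = 37.0; c'Δl = 20.64; W sinα = 0.3
Slice 2: Δl = 3.1/cos19.3° = 3.285 m; N'_2 = 253·cos19.3° = 238.8; c'Δl = 42.37; W sinα = 83.6
Slice 3: Δl = 2.8/cos47.3° = 4.129 m; N'_3 = 126·cos47.3° = 85.4; c'Δl = 53.26; W sinα = 92.6
Σc'Δl = 116.3 kN/m; ΣN' = 361.2 kN/m; ΣW sinα = 176.5 kN/m
Resisting = 116.3 + 361.2·tan35.0° = 116.3 + 252.9 = 369.2 kN/m
FS = 369.2 / 176.5 = 2.091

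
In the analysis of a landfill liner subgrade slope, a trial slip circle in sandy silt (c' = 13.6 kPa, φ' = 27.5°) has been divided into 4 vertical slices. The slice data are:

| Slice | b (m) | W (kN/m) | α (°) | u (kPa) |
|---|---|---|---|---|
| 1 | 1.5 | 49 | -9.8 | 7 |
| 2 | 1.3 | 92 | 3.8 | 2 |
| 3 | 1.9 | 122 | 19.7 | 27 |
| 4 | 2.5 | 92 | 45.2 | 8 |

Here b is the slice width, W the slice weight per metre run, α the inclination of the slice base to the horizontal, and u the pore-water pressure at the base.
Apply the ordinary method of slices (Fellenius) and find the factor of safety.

FS = 2.21

Ordinary method of slices: FS = Σ[c'·Δl_i + (W_i cosα_i − u_i·Δl_i)·tanφ'] / Σ W_i sinα_i, with Δl_i = b_i / cosα_i.
Slice 1: Δl = 1.5/cos(-9.8°) = 1.522 m; N'_1 = 49·cos(-9.8°) − 7·1.522 = 37.6; c'Δl = 20.70; W sinα = -8.3
Slice 2: Δl = 1.3/cos3.8° = 1.303 m; N'_2 = 92·cos3.8° − 2·1.303 = 89.2; c'Δl = 17.72; W sinα = 6.1
Slice 3: Δl = 1.9/cos19.7° = 2.018 m; N'_3 = 122·cos19.7° − 27·2.018 = 60.4; c'Δl = 27.45; W sinα = 41.1
Slice 4: Δl = 2.5/cos45.2° = 3.548 m; N'_4 = 92·cos45.2° − 8·3.548 = 36.4; c'Δl = 48.25; W sinα = 65.3
Σc'Δl = 114.1 kN/m; ΣN' = 223.6 kN/m; ΣW sinα = 104.2 kN/m
Resisting = 114.1 + 223.6·tan27.5° = 114.1 + 116.4 = 230.5 kN/m
FS = 230.5 / 104.2 = 2.213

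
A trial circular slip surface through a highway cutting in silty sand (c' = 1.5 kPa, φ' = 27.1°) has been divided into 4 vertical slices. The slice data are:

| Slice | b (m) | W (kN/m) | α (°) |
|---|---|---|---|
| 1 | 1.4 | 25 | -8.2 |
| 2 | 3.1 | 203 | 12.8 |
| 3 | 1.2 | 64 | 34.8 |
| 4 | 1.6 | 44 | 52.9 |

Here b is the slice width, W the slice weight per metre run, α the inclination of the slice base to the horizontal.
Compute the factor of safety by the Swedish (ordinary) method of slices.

FS = 1.48

Ordinary method of slices: FS = Σ[c'·Δl_i + (W_i cosα_i)·tanφ'] / Σ W_i sinα_i, with Δl_i = b_i / cosα_i.
Slice 1: Δl = 1.4/cos(-8.2°) = 1.414 m; N'_1 = 25·cos(-8.2°) = 24.7; c'Δl = 2.12; W sinα = -3.6
Slice 2: Δl = 3.1/cos12.8° = 3.179 m; N'_2 = 203·cos12.8° = 198.0; c'Δl = 4.77; W sinα = 45.0
Slice 3: Δl = 1.2/cos34.8° = 1.461 m; N'_3 = 64·cos34.8° = 52.6; c'Δl = 2.19; W sinα = 36.5
Slice 4: Δl = 1.6/cos52.9° = 2.652 m; N'_4 = 44·cos52.9° = 26.5; c'Δl = 3.98; W sinα = 35.1
Σc'Δl = 13.1 kN/m; ΣN' = 301.8 kN/m; ΣW sinα = 113.0 kN/m
Resisting = 13.1 + 301.8·tan27.1° = 13.1 + 154.4 = 167.5 kN/m
FS = 167.5 / 113.0 = 1.482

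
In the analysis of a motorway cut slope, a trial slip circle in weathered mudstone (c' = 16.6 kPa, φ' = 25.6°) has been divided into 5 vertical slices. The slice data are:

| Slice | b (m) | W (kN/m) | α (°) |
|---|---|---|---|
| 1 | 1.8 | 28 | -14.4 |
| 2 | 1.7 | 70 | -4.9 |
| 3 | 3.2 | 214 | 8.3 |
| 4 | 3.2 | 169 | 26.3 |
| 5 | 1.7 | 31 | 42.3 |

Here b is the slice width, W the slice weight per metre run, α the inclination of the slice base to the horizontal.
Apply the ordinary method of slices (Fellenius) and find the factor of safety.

Ordinary method of slices: FS = Σ[c'·Δl_i + (W_i cosα_i)·tanφ'] / Σ W_i sinα_i, with Δl_i = b_i / cosα_i.
Slice 1: Δl = 1.8/cos(-14.4°) = 1.858 m; N'_1 = 28·cos(-14.4°) = 27.1; c'Δl = 30.85; W sinα = -7.0
Slice 2: Δl = 1.7/cos(-4.9°) = 1.706 m; N'_2 = 70·cos(-4.9°) = 69.7; c'Δl = 28.32; W sinα = -6.0
Slice 3: Δl = 3.2/cos8.3° = 3.234 m; N'_3 = 214·cos8.3° = 211.8; c'Δl = 53.68; W sinα = 30.9
Slice 4: Δl = 3.2/cos26.3° = 3.569 m; N'_4 = 169·cos26.3° = 151.5; c'Δl = 59.25; W sinα = 74.9
Slice 5: Δl = 1.7/cos42.3° = 2.298 m; N'_5 = 31·cos42.3° = 22.9; c'Δl = 38.15; W sinα = 20.9
Σc'Δl = 210.3 kN/m; ΣN' = 483.1 kN/m; ΣW sinα = 113.7 kN/m
Resisting = 210.3 + 483.1·tan25.6° = 210.3 + 231.4 = 441.7 kN/m
FS = 441.7 / 113.7 = 3.885

FS = 3.89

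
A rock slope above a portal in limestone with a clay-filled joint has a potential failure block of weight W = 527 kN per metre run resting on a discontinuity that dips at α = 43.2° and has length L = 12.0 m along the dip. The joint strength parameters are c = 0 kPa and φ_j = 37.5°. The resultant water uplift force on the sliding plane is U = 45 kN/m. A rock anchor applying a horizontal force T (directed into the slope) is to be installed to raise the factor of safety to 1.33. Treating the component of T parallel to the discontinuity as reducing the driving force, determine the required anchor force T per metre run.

T = 147 kN/m

Resolving forces along and normal to the sliding plane, with the horizontal anchor force T adding T·sinα to the effective normal force and T·cosα acting up the plane against the driving force:
FS = [cL + (W cosα − U + T sinα) tanφ_j] / [W sinα − T cosα]
Without the anchor: N' = 339.2 kN/m, driving T_d = 360.8 kN/m, resisting R = 0·12.0 + 339.2·tan37.5° = 260.3 kN/m, FS = 0.72.
Setting FS = 1.33 and solving for T:
1.33·(360.8 − T cos43.2°) = 260.3 + T sin43.2°·tan37.5°
T·(sin43.2°·tan37.5° + 1.33·cos43.2°) = 1.33·360.8 − 260.3
T·(0.6845·0.7673 + 1.33·0.7290) = 479.8 − 260.3 = 219.6
T·1.4948 = 219.6
T = 146.9 kN/m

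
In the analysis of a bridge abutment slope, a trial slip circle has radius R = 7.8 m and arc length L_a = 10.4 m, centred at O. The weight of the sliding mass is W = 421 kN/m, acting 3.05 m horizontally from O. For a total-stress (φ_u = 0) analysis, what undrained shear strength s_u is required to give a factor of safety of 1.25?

FS = s_u·L_a·R / (W·d), so s_u = FS·W·d / (L_a·R).
s_u = 1.25·421·3.05 / (10.40·7.8) = 1605.1 / 81.12 = 19.79 kPa

s_u = 19.8 kPa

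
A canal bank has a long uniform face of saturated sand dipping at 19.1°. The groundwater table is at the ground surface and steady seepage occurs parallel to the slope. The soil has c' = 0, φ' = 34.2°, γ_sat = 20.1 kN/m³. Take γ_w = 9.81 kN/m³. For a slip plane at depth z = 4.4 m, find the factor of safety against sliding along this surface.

FS = 1.00

With seepage parallel to the slope and the water table at the surface, the effective normal stress on the slip plane uses the buoyant unit weight γ' = γ_sat − γ_w while the driving shear stress uses γ_sat:
FS = [c' + γ' z cos²β tanφ'] / [γ_sat z sinβ cosβ]
(For c' = 0 this reduces to FS = (γ'/γ_sat)·tanφ'/tanβ.)
γ' = 20.1 − 9.81 = 10.29 kN/m³
Numerator = 0.0 + 10.29·4.4·cos²19.1°·tan34.2° = 0.0 + 10.29·4.4·0.8929·0.6796 = 27.475 kPa
Denominator = 20.1·4.4·sin19.1°·cos19.1° = 20.1·4.4·0.3272·0.9449 = 27.346 kPa
FS = 27.475 / 27.346 = 1.005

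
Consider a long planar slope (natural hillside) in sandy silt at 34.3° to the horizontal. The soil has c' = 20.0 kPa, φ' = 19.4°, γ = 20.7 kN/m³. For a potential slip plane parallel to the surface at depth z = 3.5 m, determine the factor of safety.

FS = 1.11

For an infinite slope with a slip plane parallel to the surface (no pore pressure): FS = [c' + γz cos²β tanφ'] / [γz sinβ cosβ].
γz = 20.7·3.5 = 72.45 kN/m²
Numerator = 20.0 + 72.45·cos²34.3°·tan19.4° = 20.0 + 72.45·0.6824·0.3522 = 37.412 kPa
Denominator = 72.45·sin34.3°·cos34.3° = 72.45·0.5635·0.8261 = 33.727 kPa
FS = 37.412 / 33.727 = 1.109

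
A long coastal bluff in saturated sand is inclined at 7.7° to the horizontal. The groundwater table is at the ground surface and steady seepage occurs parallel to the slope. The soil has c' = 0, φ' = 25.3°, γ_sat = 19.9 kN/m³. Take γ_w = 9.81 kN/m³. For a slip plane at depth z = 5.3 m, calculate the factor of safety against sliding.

FS = 1.77

With seepage parallel to the slope and the water table at the surface, the effective normal stress on the slip plane uses the buoyant unit weight γ' = γ_sat − γ_w while the driving shear stress uses γ_sat:
FS = [c' + γ' z cos²β tanφ'] / [γ_sat z sinβ cosβ]
(For c' = 0 this reduces to FS = (γ'/γ_sat)·tanφ'/tanβ.)
γ' = 19.9 − 9.81 = 10.09 kN/m³
Numerator = 0.0 + 10.09·5.3·cos²7.7°·tan25.3° = 0.0 + 10.09·5.3·0.9820·0.4727 = 24.825 kPa
Denominator = 19.9·5.3·sin7.7°·cos7.7° = 19.9·5.3·0.1340·0.9910 = 14.004 kPa
FS = 24.825 / 14.004 = 1.773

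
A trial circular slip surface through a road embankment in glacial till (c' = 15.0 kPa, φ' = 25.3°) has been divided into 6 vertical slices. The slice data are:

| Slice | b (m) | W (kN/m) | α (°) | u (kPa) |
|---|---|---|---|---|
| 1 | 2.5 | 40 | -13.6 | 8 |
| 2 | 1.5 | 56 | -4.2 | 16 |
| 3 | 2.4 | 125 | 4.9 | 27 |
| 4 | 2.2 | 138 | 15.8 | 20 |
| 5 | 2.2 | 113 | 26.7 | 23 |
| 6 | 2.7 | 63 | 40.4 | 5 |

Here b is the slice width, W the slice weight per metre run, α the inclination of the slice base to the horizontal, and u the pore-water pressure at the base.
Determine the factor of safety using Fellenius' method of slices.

FS = 2.77

Ordinary method of slices: FS = Σ[c'·Δl_i + (W_i cosα_i − u_i·Δl_i)·tanφ'] / Σ W_i sinα_i, with Δl_i = b_i / cosα_i.
Slice 1: Δl = 2.5/cos(-13.6°) = 2.572 m; N'_1 = 40·cos(-13.6°) − 8·2.572 = 18.3; c'Δl = 38.58; W sinα = -9.4
Slice 2: Δl = 1.5/cos(-4.2°) = 1.504 m; N'_2 = 56·cos(-4.2°) − 16·1.504 = 31.8; c'Δl = 22.56; W sinα = -4.1
Slice 3: Δl = 2.4/cos4.9° = 2.409 m; N'_3 = 125·cos4.9° − 27·2.409 = 59.5; c'Δl = 36.13; W sinα = 10.7
Slice 4: Δl = 2.2/cos15.8° = 2.286 m; N'_4 = 138·cos15.8° − 20·2.286 = 87.1; c'Δl = 34.30; W sinα = 37.6
Slice 5: Δl = 2.2/cos26.7° = 2.463 m; N'_5 = 113·cos26.7° − 23·2.463 = 44.3; c'Δl = 36.94; W sinα = 50.8
Slice 6: Δl = 2.7/cos40.4° = 3.545 m; N'_6 = 63·cos40.4° − 5·3.545 = 30.2; c'Δl = 53.18; W sinα = 40.8
Σc'Δl = 221.7 kN/m; ΣN' = 271.2 kN/m; ΣW sinα = 126.3 kN/m
Resisting = 221.7 + 271.2·tan25.3° = 221.7 + 128.2 = 349.9 kN/m
FS = 349.9 / 126.3 = 2.769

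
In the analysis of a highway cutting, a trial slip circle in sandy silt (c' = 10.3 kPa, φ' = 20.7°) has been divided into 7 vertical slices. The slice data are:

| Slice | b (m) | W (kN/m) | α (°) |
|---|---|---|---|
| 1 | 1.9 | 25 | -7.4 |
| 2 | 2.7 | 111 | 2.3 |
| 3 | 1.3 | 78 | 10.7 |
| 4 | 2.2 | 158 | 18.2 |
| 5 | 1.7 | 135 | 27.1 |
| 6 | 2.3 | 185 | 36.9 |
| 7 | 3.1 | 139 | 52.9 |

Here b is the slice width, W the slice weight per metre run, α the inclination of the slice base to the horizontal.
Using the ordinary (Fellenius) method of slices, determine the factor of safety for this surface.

Ordinary method of slices: FS = Σ[c'·Δl_i + (W_i cosα_i)·tanφ'] / Σ W_i sinα_i, with Δl_i = b_i / cosα_i.
Slice 1: Δl = 1.9/cos(-7.4°) = 1.916 m; N'_1 = 25·cos(-7.4°) = 24.8; c'Δl = 19.73; W sinα = -3.2
Slice 2: Δl = 2.7/cos2.3° = 2.702 m; N'_2 = 111·cos2.3° = 110.9; c'Δl = 27.83; W sinα = 4.5
Slice 3: Δl = 1.3/cos10.7° = 1.323 m; N'_3 = 78·cos10.7° = 76.6; c'Δl = 13.63; W sinα = 14.5
Slice 4: Δl = 2.2/cos18.2° = 2.316 m; N'_4 = 158·cos18.2° = 150.1; c'Δl = 23.85; W sinα = 49.3
Slice 5: Δl = 1.7/cos27.1° = 1.910 m; N'_5 = 135·cos27.1° = 120.2; c'Δl = 19.67; W sinα = 61.5
Slice 6: Δl = 2.3/cos36.9° = 2.876 m; N'_6 = 185·cos36.9° = 147.9; c'Δl = 29.62; W sinα = 111.1
Slice 7: Δl = 3.1/cos52.9° = 5.139 m; N'_7 = 139·cos52.9° = 83.8; c'Δl = 52.93; W sinα = 110.9
Σc'Δl = 187.3 kN/m; ΣN' = 714.4 kN/m; ΣW sinα = 348.5 kN/m
Resisting = 187.3 + 714.4·tan20.7° = 187.3 + 270.0 = 457.2 kN/m
FS = 457.2 / 348.5 = 1.312

FS = 1.31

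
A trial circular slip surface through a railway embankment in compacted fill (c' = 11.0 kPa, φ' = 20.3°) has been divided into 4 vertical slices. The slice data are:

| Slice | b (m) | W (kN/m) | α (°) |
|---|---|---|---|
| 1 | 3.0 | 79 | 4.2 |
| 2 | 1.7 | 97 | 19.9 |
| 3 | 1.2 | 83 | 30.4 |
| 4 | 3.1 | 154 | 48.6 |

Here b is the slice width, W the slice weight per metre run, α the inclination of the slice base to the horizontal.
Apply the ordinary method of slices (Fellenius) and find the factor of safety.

Ordinary method of slices: FS = Σ[c'·Δl_i + (W_i cosα_i)·tanφ'] / Σ W_i sinα_i, with Δl_i = b_i / cosα_i.
Slice 1: Δl = 3.0/cos4.2° = 3.008 m; N'_1 = 79·cos4.2° = 78.8; c'Δl = 33.09; W sinα = 5.8
Slice 2: Δl = 1.7/cos19.9° = 1.808 m; N'_2 = 97·cos19.9° = 91.2; c'Δl = 19.89; W sinα = 33.0
Slice 3: Δl = 1.2/cos30.4° = 1.391 m; N'_3 = 83·cos30.4° = 71.6; c'Δl = 15.30; W sinα = 42.0
Slice 4: Δl = 3.1/cos48.6° = 4.688 m; N'_4 = 154·cos48.6° = 101.8; c'Δl = 51.56; W sinα = 115.5
Σc'Δl = 119.8 kN/m; ΣN' = 343.4 kN/m; ΣW sinα = 196.3 kN/m
Resisting = 119.8 + 343.4·tan20.3° = 119.8 + 127.0 = 246.9 kN/m
FS = 246.9 / 196.3 = 1.258

FS = 1.26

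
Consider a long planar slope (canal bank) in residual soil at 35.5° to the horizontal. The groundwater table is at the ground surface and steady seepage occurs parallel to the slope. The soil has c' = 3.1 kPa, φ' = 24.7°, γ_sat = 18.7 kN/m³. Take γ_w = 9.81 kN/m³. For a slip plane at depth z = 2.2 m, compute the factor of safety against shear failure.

With seepage parallel to the slope and the water table at the surface, the effective normal stress on the slip plane uses the buoyant unit weight γ' = γ_sat − γ_w while the driving shear stress uses γ_sat:
FS = [c' + γ' z cos²β tanφ'] / [γ_sat z sinβ cosβ]
γ' = 18.7 − 9.81 = 8.89 kN/m³
Numerator = 3.1 + 8.89·2.2·cos²35.5°·tan24.7° = 3.1 + 8.89·2.2·0.6628·0.4599 = 9.062 kPa
Denominator = 18.7·2.2·sin35.5°·cos35.5° = 18.7·2.2·0.5807·0.8141 = 19.449 kPa
FS = 9.062 / 19.449 = 0.466

FS = 0.47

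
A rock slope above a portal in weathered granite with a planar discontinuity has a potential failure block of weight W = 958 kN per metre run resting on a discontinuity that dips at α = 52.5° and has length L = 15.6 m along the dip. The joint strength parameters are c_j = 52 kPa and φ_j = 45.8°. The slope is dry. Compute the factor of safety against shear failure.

FS = 1.86

Resolving the block weight along and normal to the plane and applying the Mohr–Coulomb strength on the joint:
N' = W cosα = 958·cos52.5° = 583.2 kN/m
Driving force T = W sinα = 958·sin52.5° = 760.0 kN/m
Resisting force R = c_j·L + N'·tanφ_j = 52·15.6 + 583.2·tan45.8° = 811.2 + 599.7 = 1410.9 kN/m
FS = R / T = 1410.9 / 760.0 = 1.856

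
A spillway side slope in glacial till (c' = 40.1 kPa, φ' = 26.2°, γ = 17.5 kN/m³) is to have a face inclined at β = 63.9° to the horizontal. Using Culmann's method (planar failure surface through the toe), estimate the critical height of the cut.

Culmann's analysis gives the critical failure plane at α_cr = (β + φ')/2 = (63.9 + 26.2)/2 = 45.0°, and the critical height
H_c = (4c'/γ) · sinβ cosφ' / [1 − cos(β − φ')]
    = (4·40.1/17.5) · sin63.9°·cos26.2° / [1 − cos(37.7°)]
    = 9.166 · 0.8980·0.8973 / [1 − 0.7912]
    = 9.166 · 0.8058 / 0.2088
    = 35.37 m

H_c = 35.37 m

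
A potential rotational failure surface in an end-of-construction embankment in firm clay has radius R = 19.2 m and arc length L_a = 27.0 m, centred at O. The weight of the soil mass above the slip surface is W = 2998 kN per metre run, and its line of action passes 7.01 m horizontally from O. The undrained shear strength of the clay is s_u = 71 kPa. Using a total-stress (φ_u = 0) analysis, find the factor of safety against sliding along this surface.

Taking moments about the centre O, the resisting moment is provided by the undrained shear strength acting along the arc:
M_R = s_u·L_a·R = 71·27.00·19.2 = 36806.4 kN·m/m
M_D = W·d = 2998·7.01 = 21016.0 kN·m/m
FS = M_R / M_D = 36806.4 / 21016.0 = 1.751

FS = 1.75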